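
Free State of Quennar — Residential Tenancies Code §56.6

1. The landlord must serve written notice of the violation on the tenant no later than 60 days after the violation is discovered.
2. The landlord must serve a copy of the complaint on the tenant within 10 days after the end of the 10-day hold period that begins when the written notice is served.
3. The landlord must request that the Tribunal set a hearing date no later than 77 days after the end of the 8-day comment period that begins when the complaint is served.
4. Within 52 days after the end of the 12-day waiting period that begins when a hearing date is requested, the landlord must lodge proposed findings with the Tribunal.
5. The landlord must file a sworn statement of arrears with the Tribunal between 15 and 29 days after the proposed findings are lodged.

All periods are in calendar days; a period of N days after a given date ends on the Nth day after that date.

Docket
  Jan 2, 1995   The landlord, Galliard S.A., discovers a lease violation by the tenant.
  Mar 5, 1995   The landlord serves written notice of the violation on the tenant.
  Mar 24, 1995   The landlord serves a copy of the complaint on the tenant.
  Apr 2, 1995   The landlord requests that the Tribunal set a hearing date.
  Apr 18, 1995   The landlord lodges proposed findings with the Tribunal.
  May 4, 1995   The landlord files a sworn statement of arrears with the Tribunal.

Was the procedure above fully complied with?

Step 1: 60 days after Jan 2, 1995 (when the violation is discovered) is Mar 3, 1995; done Mar 5, 1995 — 2 days late.
The procedure was therefore not followed at step 1.

No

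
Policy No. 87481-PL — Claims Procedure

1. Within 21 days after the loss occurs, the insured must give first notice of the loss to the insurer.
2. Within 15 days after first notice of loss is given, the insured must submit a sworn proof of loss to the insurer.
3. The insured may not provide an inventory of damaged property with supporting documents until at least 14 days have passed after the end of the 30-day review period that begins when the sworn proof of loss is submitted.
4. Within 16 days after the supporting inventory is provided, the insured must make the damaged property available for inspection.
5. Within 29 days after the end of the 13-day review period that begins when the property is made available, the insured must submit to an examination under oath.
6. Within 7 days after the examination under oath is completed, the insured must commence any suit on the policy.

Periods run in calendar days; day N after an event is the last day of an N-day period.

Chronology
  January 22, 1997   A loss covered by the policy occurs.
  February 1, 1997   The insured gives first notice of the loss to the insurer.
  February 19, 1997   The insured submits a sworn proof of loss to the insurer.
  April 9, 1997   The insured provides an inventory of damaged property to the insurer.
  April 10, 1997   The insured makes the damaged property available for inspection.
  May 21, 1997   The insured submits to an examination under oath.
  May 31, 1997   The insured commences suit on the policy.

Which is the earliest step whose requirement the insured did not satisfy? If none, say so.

Step 2

(1) due by January 22, 1997 + 21 days = February 12, 1997; February 1, 1997 is within that limit.
(2) due by February 1, 1997 + 15 days = February 16, 1997; done February 19, 1997 — 3 days late.
That is the first point of non-compliance.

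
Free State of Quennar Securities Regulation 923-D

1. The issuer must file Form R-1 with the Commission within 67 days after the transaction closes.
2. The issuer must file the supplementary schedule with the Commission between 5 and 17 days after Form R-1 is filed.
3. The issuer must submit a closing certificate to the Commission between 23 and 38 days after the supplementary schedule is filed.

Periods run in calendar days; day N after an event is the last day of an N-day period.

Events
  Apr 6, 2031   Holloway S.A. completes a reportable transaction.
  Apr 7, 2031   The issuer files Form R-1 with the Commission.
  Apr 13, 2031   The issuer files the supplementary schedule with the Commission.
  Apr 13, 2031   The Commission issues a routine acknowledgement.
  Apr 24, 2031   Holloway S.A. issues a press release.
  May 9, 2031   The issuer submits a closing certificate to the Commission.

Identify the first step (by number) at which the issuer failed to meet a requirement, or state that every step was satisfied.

None — every step was satisfied

(1) due by Apr 6, 2031 + 67 days = Jun 12, 2031; completed Apr 7, 2031, before the deadline.
(2) the permitted window runs from Apr 7, 2031 + 5 = Apr 12, 2031 to Apr 7, 2031 + 17 = Apr 24, 2031; done Apr 13, 2031 — within the window.
(3) the permitted window runs from Apr 13, 2031 + 23 = May 6, 2031 to Apr 13, 2031 + 38 = May 21, 2031; done May 9, 2031, which is between those dates.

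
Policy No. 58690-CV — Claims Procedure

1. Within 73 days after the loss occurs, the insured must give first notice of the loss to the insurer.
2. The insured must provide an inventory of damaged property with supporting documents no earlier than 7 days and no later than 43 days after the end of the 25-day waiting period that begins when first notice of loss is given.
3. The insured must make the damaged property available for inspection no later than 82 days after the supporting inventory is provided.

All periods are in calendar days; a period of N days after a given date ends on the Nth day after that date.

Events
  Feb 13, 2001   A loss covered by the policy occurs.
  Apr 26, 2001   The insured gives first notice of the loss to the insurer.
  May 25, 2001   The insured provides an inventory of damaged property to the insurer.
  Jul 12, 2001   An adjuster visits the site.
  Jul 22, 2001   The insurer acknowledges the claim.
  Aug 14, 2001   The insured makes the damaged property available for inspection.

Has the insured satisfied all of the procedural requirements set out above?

(1) due by Feb 13, 2001 + 73 days = Apr 27, 2001; Apr 26, 2001 is within that limit.
(2) the permitted window runs from May 21, 2001 + 7 = May 28, 2001 to May 21, 2001 + 43 = Jul 3, 2001; May 25, 2001 is 3 days too early.
That is the first point of non-compliance.

No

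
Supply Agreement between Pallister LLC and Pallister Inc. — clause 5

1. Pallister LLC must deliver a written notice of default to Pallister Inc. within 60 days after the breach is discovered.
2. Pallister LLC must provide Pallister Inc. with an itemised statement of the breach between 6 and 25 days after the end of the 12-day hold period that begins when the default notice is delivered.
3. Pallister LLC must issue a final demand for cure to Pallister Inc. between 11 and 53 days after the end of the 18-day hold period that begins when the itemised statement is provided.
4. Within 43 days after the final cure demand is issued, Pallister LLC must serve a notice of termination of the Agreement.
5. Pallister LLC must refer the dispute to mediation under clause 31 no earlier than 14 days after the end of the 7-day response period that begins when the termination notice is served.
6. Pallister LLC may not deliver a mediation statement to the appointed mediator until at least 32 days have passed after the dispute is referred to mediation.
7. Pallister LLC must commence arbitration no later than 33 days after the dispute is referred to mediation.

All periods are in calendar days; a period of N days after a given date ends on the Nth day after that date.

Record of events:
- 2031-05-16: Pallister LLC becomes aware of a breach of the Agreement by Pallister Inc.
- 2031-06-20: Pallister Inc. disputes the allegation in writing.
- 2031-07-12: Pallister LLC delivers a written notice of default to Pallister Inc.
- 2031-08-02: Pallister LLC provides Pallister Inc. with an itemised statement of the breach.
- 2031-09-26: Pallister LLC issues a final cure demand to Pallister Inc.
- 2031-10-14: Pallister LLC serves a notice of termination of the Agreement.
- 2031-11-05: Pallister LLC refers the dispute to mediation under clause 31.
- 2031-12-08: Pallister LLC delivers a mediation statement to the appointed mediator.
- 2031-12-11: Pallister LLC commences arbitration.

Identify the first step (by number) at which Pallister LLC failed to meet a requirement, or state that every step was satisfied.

Step 1 — counting 60 days from 2031-05-16 (when the breach is discovered) gives a deadline of 2031-07-15; completed 2031-07-12, before the deadline.
Step 2 — 6 and 25 days from 2031-07-24 (end of the 12-day hold period, which began when the default notice is delivered on 2031-07-12) are 2031-07-30 and 2031-08-18 respectively; done 2031-08-02 — within the window.
Step 3 — 11 and 53 days from 2031-08-20 (end of the 18-day hold period, which began when the itemised statement is provided on 2031-08-02) are 2031-08-31 and 2031-10-12 respectively; done 2031-09-26, which is between those dates.
Step 4 — counting 43 days from 2031-09-26 (when the final cure demand is issued) gives a deadline of 2031-11-08; completed 2031-10-14, before the deadline.
Step 5 — must wait 14 days from 2031-10-21 (end of the 7-day response period, which began when the termination notice is served on 2031-10-14), so not before 2031-11-04; 2031-11-05 is on or after that date.
Step 6 — must wait 32 days from 2031-11-05 (when the dispute is referred to mediation), so not before 2031-12-07; 2031-12-08 is on or after that date.
Step 7 — counting 33 days from 2031-11-05 (when the dispute is referred to mediation) gives a deadline of 2031-12-08; 2031-12-11 misses that deadline by 3 days.
That is the first point of non-compliance.

Step 7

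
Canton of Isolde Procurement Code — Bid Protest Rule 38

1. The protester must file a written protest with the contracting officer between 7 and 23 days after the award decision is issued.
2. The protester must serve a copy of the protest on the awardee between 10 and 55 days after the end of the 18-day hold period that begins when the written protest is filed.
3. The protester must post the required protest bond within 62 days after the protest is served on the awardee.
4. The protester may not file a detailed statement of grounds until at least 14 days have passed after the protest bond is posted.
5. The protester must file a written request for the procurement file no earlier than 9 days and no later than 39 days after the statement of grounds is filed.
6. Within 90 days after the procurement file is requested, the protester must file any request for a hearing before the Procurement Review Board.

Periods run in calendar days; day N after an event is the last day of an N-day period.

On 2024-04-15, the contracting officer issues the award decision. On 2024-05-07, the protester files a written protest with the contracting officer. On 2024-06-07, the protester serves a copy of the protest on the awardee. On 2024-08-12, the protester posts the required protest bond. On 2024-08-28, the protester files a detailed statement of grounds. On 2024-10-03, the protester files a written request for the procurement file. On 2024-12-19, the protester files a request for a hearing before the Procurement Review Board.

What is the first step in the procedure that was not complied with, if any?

Step 3

Step 1: the window is 7–23 days after 2024-04-15 (when the award decision is issued), so 2024-04-22 through 2024-05-08; done 2024-05-07, which is between those dates.
Step 2: the window is 10–55 days after 2024-05-25 (end of the 18-day hold period, which began when the written protest is filed on 2024-05-07), so 2024-06-04 through 2024-07-19; 2024-06-07 falls inside that range.
Step 3: 62 days after 2024-06-07 (when the protest is served on the awardee) is 2024-08-08; 2024-08-12 misses that deadline by 4 days.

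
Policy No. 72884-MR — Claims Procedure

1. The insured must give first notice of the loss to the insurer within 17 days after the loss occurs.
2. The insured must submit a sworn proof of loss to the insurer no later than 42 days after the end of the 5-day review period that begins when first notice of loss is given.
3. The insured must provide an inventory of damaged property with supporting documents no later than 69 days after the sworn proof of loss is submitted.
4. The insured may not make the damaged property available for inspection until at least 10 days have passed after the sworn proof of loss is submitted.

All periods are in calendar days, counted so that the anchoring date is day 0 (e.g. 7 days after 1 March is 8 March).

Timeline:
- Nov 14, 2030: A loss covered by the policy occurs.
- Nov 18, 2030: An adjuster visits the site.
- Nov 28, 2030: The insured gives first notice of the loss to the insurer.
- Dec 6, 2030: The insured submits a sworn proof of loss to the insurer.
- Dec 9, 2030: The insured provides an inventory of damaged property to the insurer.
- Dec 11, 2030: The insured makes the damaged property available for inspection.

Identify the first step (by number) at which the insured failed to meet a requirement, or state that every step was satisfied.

(1) due by Nov 14, 2030 + 17 days = Dec 1, 2030; done Nov 28, 2030 — timely.
(2) due by Dec 3, 2030 + 42 days = Jan 14, 2031; Dec 6, 2030 is within that limit.
(3) due by Dec 6, 2030 + 69 days = Feb 13, 2031; done Dec 9, 2030 — timely.
(4) permitted from Dec 6, 2030 + 10 days = Dec 16, 2030 onward; done Dec 11, 2030 — 5 days too early.
No need to go further; step 4 was not satisfied.

Step 4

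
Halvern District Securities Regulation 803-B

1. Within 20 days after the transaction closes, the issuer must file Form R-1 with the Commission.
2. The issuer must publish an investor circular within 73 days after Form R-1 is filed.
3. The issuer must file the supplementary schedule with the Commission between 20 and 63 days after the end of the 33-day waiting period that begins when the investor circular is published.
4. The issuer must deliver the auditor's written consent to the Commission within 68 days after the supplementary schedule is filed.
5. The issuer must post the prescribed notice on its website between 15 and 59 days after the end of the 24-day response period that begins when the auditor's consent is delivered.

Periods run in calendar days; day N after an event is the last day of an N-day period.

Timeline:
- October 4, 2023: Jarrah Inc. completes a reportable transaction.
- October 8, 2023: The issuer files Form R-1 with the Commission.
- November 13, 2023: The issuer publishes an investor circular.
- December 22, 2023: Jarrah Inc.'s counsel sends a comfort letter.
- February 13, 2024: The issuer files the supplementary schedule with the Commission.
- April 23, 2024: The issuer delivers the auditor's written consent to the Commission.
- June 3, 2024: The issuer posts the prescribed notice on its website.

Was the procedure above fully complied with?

(1) due by October 4, 2023 + 20 days = October 24, 2023; completed October 8, 2023, before the deadline.
(2) due by October 8, 2023 + 73 days = December 20, 2023; completed November 13, 2023, before the deadline.
(3) the permitted window runs from December 16, 2023 + 20 = January 5, 2024 to December 16, 2023 + 63 = February 17, 2024; February 13, 2024 falls inside that range.
(4) due by February 13, 2024 + 68 days = April 21, 2024; done April 23, 2024 — 2 days late.
No need to go further; step 4 was not satisfied.

No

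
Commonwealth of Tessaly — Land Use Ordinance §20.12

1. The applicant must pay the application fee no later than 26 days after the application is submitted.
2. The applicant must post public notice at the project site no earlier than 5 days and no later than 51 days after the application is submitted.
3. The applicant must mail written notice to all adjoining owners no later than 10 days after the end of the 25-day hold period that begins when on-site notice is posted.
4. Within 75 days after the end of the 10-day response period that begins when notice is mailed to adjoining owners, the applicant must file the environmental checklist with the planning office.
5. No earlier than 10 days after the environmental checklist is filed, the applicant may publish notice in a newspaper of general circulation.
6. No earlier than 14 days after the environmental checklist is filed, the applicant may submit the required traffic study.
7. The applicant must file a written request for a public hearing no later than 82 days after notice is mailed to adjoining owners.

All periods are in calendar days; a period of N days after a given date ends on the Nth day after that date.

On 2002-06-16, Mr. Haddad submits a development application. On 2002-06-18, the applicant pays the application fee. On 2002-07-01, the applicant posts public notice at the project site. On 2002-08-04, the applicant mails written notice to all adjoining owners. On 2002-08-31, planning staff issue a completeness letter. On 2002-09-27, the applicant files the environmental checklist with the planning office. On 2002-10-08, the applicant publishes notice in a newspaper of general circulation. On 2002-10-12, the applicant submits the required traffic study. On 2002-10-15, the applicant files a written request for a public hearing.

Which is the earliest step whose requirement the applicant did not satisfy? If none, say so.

(1) due by 2002-06-16 + 26 days = 2002-07-12; completed 2002-06-18, before the deadline.
(2) the permitted window runs from 2002-06-16 + 5 = 2002-06-21 to 2002-06-16 + 51 = 2002-08-06; done 2002-07-01 — within the window.
(3) due by 2002-07-26 + 10 days = 2002-08-05; completed 2002-08-04, before the deadline.
(4) due by 2002-08-14 + 75 days = 2002-10-28; done 2002-09-27 — timely.
(5) permitted from 2002-09-27 + 10 days = 2002-10-07 onward; 2002-10-08 is on or after that date.
(6) permitted from 2002-09-27 + 14 days = 2002-10-11 onward; done 2002-10-12 — permitted.
(7) due by 2002-08-04 + 82 days = 2002-10-25; done 2002-10-15 — timely.

None — every step was satisfied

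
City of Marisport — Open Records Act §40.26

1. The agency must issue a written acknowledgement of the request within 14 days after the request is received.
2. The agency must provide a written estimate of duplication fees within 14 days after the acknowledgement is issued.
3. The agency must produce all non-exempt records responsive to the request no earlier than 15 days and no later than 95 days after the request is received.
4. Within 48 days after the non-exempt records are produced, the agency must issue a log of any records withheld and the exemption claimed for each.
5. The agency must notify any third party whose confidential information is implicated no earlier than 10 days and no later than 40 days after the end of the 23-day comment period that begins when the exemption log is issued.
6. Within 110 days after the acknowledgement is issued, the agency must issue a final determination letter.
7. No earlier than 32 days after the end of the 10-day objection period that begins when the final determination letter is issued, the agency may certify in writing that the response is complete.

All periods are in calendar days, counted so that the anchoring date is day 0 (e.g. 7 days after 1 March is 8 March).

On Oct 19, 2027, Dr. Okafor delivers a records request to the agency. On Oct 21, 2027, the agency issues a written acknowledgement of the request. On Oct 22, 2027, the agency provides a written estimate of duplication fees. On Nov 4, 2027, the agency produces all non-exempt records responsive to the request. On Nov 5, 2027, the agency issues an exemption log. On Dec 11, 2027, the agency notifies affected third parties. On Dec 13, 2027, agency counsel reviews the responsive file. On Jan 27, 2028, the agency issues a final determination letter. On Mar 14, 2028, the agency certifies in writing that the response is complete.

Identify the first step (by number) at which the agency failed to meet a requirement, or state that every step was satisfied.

None — every step was satisfied

Step 1 — counting 14 days from Oct 19, 2027 (when the request is received) gives a deadline of Nov 2, 2027; completed Oct 21, 2027, before the deadline.
Step 2 — counting 14 days from Oct 21, 2027 (when the acknowledgement is issued) gives a deadline of Nov 4, 2027; done Oct 22, 2027 — timely.
Step 3 — 15 and 95 days from Oct 19, 2027 (when the request is received) are Nov 3, 2027 and Jan 22, 2028 respectively; done Nov 4, 2027 — within the window.
Step 4 — counting 48 days from Nov 4, 2027 (when the non-exempt records are produced) gives a deadline of Dec 22, 2027; done Nov 5, 2027 — timely.
Step 5 — 10 and 40 days from Nov 28, 2027 (end of the 23-day comment period, which began when the exemption log is issued on Nov 5, 2027) are Dec 8, 2027 and Jan 7, 2028 respectively; Dec 11, 2027 falls inside that range.
Step 6 — counting 110 days from Oct 21, 2027 (when the acknowledgement is issued) gives a deadline of Feb 8, 2028; completed Jan 27, 2028, before the deadline.
Step 7 — must wait 32 days from Feb 6, 2028 (end of the 10-day objection period, which began when the final determination letter is issued on Jan 27, 2028), so not before Mar 9, 2028; Mar 14, 2028 is on or after that date.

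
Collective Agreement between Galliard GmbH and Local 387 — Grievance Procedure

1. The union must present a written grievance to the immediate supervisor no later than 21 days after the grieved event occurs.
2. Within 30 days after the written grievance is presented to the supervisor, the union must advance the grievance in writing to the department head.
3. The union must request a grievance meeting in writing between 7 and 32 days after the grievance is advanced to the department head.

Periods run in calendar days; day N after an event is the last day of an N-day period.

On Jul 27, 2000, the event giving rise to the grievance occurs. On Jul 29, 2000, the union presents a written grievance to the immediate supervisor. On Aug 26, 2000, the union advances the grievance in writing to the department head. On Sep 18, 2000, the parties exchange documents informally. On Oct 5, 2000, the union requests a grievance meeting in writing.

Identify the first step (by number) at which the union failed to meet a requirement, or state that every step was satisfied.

Step 1 — counting 21 days from Jul 27, 2000 (when the grieved event occurs) gives a deadline of Aug 17, 2000; completed Jul 29, 2000, before the deadline.
Step 2 — counting 30 days from Jul 29, 2000 (when the written grievance is presented to the supervisor) gives a deadline of Aug 28, 2000; done Aug 26, 2000 — timely.
Step 3 — 7 and 32 days from Aug 26, 2000 (when the grievance is advanced to the department head) are Sep 2, 2000 and Sep 27, 2000 respectively; Oct 5, 2000 is 8 days past the end of the window.

Step 3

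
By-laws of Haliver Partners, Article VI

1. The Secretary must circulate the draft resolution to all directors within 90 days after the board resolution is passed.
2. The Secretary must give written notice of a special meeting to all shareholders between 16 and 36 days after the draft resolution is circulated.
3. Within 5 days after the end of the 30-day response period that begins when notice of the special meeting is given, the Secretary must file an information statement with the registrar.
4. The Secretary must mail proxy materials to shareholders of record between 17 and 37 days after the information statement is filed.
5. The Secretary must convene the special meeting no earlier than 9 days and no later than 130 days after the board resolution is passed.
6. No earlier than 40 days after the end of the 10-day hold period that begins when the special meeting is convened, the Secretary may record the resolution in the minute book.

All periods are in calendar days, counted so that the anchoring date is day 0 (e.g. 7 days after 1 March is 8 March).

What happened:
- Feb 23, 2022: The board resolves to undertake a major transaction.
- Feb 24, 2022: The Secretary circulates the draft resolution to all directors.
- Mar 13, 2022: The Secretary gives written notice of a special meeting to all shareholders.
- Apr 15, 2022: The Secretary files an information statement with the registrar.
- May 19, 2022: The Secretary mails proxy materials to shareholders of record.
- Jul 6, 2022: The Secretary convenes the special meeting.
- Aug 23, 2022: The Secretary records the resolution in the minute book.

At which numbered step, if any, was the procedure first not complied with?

Step 1: 90 days after Feb 23, 2022 (when the board resolution is passed) is May 24, 2022; Feb 24, 2022 is within that limit.
Step 2: the window is 16–36 days after Feb 24, 2022 (when the draft resolution is circulated), so Mar 12, 2022 through Apr 1, 2022; done Mar 13, 2022, which is between those dates.
Step 3: 5 days after Apr 12, 2022 (end of the 30-day response period, which began when notice of the special meeting is given on Mar 13, 2022) is Apr 17, 2022; Apr 15, 2022 is within that limit.
Step 4: the window is 17–37 days after Apr 15, 2022 (when the information statement is filed), so May 2, 2022 through May 22, 2022; done May 19, 2022, which is between those dates.
Step 5: the window is 9–130 days after Feb 23, 2022 (when the board resolution is passed), so Mar 4, 2022 through Jul 3, 2022; Jul 6, 2022 is 3 days past the end of the window.
Later steps need not be reached.

Step 5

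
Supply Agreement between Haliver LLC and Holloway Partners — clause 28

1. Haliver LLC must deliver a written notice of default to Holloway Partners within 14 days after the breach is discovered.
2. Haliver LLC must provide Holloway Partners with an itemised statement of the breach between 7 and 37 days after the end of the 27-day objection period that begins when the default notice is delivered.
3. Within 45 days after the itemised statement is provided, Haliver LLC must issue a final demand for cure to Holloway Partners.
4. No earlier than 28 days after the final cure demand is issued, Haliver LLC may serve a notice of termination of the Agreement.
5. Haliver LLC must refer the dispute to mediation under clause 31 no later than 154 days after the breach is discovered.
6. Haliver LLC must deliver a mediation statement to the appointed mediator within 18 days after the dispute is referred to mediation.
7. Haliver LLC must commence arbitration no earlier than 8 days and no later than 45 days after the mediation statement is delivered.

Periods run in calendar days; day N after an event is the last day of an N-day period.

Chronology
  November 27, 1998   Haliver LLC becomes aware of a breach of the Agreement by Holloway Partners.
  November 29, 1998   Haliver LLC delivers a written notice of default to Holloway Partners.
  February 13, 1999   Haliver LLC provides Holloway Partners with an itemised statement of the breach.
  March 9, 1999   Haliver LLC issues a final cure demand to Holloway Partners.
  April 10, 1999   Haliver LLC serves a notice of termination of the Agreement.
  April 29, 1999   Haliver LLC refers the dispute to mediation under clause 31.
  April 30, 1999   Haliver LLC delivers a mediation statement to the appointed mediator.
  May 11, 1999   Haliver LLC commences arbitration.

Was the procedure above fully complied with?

Step 1 — counting 14 days from November 27, 1998 (when the breach is discovered) gives a deadline of December 11, 1998; November 29, 1998 is within that limit.
Step 2 — 7 and 37 days from December 26, 1998 (end of the 27-day objection period, which began when the default notice is delivered on November 29, 1998) are January 2, 1999 and February 1, 1999 respectively; done February 13, 1999 — 12 days after the window closed.

No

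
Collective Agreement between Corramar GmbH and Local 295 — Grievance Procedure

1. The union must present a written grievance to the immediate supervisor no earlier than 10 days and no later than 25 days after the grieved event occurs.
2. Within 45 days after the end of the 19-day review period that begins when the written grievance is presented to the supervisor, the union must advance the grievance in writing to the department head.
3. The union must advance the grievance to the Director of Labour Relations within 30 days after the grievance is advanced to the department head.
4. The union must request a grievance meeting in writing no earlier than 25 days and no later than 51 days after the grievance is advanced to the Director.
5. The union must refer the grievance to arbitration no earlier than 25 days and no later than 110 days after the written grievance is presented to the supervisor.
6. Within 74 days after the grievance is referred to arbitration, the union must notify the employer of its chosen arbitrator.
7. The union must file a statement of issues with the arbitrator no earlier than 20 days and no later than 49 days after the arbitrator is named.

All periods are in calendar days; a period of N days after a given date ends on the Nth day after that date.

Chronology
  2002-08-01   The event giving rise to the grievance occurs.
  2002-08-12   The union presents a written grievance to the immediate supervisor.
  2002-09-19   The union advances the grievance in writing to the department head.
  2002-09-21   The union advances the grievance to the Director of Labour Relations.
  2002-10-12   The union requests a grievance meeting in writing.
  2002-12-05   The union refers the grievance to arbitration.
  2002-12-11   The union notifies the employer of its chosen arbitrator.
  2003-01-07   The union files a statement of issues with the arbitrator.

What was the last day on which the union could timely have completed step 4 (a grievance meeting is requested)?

2002-11-11

Step 4 runs from 2002-09-21, when the grievance is advanced to the Director. The window is 25–51 days after 2002-09-21; it closes on 2002-11-11.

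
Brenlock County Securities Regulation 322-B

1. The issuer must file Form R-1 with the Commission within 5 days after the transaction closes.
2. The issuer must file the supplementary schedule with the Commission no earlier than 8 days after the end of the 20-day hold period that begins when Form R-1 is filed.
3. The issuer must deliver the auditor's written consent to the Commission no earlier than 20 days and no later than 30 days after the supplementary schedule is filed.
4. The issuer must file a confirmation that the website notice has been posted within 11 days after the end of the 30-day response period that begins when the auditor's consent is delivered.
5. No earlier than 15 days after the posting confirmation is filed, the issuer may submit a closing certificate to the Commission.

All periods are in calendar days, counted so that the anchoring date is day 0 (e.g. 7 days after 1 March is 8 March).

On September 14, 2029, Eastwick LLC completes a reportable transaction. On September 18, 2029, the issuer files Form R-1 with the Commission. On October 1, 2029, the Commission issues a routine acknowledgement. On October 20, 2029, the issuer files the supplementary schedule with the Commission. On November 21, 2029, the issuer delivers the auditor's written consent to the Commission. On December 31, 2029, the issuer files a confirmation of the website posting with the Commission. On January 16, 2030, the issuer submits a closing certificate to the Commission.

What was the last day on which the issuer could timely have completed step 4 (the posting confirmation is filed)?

The auditor's consent is delivered on November 21, 2029; the 30-day response period therefore ends December 21, 2029, and step 4 runs from that date. 11 days after December 21, 2029 is January 1, 2030.

January 1, 2030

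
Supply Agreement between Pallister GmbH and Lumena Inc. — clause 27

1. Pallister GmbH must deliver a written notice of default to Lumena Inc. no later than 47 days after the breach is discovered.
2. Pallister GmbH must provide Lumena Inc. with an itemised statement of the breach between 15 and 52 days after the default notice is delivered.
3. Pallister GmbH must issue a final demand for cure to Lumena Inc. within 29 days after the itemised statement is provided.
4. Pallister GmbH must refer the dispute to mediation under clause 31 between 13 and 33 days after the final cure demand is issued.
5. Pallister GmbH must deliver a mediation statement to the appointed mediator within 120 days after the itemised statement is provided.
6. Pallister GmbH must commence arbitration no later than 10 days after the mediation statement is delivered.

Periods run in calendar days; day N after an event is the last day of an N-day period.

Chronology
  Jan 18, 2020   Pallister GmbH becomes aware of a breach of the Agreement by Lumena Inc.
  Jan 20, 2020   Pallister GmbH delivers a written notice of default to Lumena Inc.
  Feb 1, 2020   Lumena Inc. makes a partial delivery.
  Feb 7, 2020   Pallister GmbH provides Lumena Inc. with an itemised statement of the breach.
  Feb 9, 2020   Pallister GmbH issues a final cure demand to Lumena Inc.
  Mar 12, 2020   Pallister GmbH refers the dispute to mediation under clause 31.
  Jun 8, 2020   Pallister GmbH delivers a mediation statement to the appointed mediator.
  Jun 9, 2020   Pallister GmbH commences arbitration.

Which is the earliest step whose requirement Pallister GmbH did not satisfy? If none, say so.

(1) due by Jan 18, 2020 + 47 days = Mar 5, 2020; done Jan 20, 2020 — timely.
(2) the permitted window runs from Jan 20, 2020 + 15 = Feb 4, 2020 to Jan 20, 2020 + 52 = Mar 12, 2020; done Feb 7, 2020 — within the window.
(3) due by Feb 7, 2020 + 29 days = Mar 7, 2020; done Feb 9, 2020 — timely.
(4) the permitted window runs from Feb 9, 2020 + 13 = Feb 22, 2020 to Feb 9, 2020 + 33 = Mar 13, 2020; done Mar 12, 2020 — within the window.
(5) due by Feb 7, 2020 + 120 days = Jun 6, 2020; Jun 8, 2020 misses that deadline by 2 days.

Step 5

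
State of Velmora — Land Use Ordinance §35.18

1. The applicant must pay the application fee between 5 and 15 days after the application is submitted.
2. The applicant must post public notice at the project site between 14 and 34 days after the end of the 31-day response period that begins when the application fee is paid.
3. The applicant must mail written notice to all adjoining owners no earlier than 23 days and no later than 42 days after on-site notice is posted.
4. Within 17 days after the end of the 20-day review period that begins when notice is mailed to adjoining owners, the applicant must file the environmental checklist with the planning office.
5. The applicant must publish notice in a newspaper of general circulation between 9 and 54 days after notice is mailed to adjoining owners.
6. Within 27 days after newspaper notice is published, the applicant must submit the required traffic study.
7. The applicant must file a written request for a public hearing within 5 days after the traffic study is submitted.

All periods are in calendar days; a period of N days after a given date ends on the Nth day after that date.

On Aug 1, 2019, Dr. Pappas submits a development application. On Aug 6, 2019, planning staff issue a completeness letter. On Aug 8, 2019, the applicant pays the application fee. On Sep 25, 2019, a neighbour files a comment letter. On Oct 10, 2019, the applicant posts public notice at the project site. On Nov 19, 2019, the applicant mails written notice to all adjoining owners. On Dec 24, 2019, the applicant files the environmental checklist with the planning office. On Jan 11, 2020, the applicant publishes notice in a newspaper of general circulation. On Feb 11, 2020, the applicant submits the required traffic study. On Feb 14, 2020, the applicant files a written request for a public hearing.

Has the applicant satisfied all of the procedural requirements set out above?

No

Step 1: the window is 5–15 days after Aug 1, 2019 (when the application is submitted), so Aug 6, 2019 through Aug 16, 2019; Aug 8, 2019 falls inside that range.
Step 2: the window is 14–34 days after Sep 8, 2019 (end of the 31-day response period, which began when the application fee is paid on Aug 8, 2019), so Sep 22, 2019 through Oct 12, 2019; Oct 10, 2019 falls inside that range.
Step 3: the window is 23–42 days after Oct 10, 2019 (when on-site notice is posted), so Nov 2, 2019 through Nov 21, 2019; done Nov 19, 2019, which is between those dates.
Step 4: 17 days after Dec 9, 2019 (end of the 20-day review period, which began when notice is mailed to adjoining owners on Nov 19, 2019) is Dec 26, 2019; completed Dec 24, 2019, before the deadline.
Step 5: the window is 9–54 days after Nov 19, 2019 (when notice is mailed to adjoining owners), so Nov 28, 2019 through Jan 12, 2020; done Jan 11, 2020 — within the window.
Step 6: 27 days after Jan 11, 2020 (when newspaper notice is published) is Feb 7, 2020; not done until Feb 11, 2020, 4 days after the deadline.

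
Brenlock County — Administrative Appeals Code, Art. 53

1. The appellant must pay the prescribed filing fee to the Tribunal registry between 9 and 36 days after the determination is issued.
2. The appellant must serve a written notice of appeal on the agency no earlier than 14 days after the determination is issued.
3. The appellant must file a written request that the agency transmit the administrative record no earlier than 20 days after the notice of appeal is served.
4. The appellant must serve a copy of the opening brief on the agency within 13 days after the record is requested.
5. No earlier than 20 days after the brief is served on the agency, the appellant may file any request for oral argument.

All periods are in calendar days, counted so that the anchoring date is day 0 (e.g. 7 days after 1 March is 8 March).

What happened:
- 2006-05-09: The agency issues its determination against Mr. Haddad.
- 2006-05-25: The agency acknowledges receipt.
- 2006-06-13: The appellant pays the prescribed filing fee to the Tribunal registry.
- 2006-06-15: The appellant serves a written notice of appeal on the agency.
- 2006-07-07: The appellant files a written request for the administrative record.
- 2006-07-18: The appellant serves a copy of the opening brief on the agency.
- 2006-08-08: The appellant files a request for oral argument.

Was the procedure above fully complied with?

Step 1 — 9 and 36 days from 2006-05-09 (when the determination is issued) are 2006-05-18 and 2006-06-14 respectively; done 2006-06-13, which is between those dates.
Step 2 — must wait 14 days from 2006-05-09 (when the determination is issued), so not before 2006-05-23; 2006-06-15 is on or after that date.
Step 3 — must wait 20 days from 2006-06-15 (when the notice of appeal is served), so not before 2006-07-05; 2006-07-07 is on or after that date.
Step 4 — counting 13 days from 2006-07-07 (when the record is requested) gives a deadline of 2006-07-20; done 2006-07-18 — timely.
Step 5 — must wait 20 days from 2006-07-18 (when the brief is served on the agency), so not before 2006-08-07; done 2006-08-08, after the minimum wait.

Yes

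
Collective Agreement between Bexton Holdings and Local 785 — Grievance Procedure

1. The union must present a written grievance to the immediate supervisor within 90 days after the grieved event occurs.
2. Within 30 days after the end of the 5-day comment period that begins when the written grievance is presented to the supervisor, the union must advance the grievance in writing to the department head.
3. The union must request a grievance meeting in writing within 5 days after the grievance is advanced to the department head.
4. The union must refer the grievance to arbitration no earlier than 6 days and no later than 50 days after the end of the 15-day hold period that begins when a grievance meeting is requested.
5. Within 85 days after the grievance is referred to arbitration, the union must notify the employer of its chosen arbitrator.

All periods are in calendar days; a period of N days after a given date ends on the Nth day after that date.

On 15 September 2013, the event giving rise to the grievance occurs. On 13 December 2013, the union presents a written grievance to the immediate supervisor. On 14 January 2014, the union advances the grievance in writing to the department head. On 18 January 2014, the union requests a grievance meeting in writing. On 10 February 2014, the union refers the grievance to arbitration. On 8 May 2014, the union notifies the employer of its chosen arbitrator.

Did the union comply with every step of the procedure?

No

(1) due by 15 September 2013 + 90 days = 14 December 2013; completed 13 December 2013, before the deadline.
(2) due by 18 December 2013 + 30 days = 17 January 2014; 14 January 2014 is within that limit.
(3) due by 14 January 2014 + 5 days = 19 January 2014; done 18 January 2014 — timely.
(4) the permitted window runs from 2 February 2014 + 6 = 8 February 2014 to 2 February 2014 + 50 = 24 March 2014; done 10 February 2014 — within the window.
(5) due by 10 February 2014 + 85 days = 6 May 2014; 8 May 2014 misses that deadline by 2 days.
No need to go further; step 5 was not satisfied.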